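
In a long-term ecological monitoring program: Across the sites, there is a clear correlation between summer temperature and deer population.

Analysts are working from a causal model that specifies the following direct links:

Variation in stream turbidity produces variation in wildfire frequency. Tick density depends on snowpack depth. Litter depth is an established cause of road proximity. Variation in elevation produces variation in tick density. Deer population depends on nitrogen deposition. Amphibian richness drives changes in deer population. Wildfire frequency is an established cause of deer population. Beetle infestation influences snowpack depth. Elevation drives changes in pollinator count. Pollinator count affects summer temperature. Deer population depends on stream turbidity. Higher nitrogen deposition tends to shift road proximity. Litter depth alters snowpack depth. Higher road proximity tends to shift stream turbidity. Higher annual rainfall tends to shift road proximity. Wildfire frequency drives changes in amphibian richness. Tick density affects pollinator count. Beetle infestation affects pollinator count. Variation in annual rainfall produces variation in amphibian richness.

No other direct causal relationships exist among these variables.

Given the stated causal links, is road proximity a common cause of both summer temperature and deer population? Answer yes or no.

no

Road proximity has no stated causal path to summer temperature. A confounder must cause both variables, so road proximity does not qualify.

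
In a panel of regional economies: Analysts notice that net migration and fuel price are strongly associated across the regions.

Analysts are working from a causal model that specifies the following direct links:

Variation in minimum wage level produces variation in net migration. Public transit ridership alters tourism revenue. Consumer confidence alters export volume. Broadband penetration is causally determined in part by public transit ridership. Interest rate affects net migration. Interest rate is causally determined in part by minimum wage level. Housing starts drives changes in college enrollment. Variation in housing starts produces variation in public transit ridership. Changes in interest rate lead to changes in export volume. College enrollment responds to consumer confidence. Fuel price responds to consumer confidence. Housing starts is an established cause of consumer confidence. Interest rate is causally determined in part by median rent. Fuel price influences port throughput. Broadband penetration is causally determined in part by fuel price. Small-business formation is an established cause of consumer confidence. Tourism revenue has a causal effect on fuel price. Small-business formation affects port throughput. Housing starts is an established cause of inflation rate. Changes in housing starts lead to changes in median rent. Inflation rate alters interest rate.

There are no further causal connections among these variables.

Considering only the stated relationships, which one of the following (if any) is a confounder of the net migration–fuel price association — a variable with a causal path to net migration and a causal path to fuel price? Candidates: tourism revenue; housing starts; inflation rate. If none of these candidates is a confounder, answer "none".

Housing starts causes net migration (housing starts → median rent → interest rate → net migration) and also causes fuel price (housing starts → consumer confidence → fuel price); it is a common cause of both.
Each of the other candidates lacks a causal path to at least one of net migration and fuel price, so they do not confound the relationship.

housing starts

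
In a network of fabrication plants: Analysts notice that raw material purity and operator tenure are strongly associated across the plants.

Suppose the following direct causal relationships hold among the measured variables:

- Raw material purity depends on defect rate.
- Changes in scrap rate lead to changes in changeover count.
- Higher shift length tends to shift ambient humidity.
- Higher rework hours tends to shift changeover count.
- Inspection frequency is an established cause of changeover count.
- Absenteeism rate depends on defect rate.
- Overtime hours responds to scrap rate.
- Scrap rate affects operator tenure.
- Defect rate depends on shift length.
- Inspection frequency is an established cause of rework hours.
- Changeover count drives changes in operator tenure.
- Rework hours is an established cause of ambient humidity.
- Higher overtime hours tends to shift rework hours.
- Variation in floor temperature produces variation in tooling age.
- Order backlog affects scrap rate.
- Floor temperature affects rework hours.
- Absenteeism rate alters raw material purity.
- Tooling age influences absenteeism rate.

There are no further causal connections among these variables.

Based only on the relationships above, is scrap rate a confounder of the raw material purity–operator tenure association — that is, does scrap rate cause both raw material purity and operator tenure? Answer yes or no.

Scrap rate has no stated causal path to raw material purity. A confounder must cause both variables, so scrap rate does not qualify.

no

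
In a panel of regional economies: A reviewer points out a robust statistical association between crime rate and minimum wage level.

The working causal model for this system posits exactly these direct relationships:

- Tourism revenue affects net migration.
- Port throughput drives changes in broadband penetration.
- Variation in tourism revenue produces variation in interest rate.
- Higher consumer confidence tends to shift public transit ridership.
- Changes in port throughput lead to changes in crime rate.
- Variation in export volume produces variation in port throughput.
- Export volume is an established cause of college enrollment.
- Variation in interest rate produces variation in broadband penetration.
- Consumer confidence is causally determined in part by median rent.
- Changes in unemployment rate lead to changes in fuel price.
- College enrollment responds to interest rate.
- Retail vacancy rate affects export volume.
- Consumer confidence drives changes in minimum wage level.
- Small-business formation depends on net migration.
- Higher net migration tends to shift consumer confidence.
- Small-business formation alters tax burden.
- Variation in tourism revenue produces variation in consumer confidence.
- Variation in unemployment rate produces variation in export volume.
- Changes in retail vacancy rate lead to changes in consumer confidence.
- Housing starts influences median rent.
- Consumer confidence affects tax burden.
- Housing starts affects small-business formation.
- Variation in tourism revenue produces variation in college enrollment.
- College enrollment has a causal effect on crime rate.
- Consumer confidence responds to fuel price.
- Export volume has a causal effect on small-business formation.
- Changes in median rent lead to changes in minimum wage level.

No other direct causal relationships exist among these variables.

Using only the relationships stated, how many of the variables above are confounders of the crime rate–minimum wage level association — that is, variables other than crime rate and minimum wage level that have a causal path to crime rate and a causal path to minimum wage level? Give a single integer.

3

The common causes are: retail vacancy rate (to crime rate via retail vacancy rate → export volume → port throughput → crime rate; to minimum wage level via retail vacancy rate → consumer confidence → minimum wage level); tourism revenue (to crime rate via tourism revenue → college enrollment → crime rate; to minimum wage level via tourism revenue → consumer confidence → minimum wage level); unemployment rate (to crime rate via unemployment rate → export volume → port throughput → crime rate; to minimum wage level via unemployment rate → fuel price → consumer confidence → minimum wage level).
Every other variable lacks a causal path to at least one of crime rate and minimum wage level.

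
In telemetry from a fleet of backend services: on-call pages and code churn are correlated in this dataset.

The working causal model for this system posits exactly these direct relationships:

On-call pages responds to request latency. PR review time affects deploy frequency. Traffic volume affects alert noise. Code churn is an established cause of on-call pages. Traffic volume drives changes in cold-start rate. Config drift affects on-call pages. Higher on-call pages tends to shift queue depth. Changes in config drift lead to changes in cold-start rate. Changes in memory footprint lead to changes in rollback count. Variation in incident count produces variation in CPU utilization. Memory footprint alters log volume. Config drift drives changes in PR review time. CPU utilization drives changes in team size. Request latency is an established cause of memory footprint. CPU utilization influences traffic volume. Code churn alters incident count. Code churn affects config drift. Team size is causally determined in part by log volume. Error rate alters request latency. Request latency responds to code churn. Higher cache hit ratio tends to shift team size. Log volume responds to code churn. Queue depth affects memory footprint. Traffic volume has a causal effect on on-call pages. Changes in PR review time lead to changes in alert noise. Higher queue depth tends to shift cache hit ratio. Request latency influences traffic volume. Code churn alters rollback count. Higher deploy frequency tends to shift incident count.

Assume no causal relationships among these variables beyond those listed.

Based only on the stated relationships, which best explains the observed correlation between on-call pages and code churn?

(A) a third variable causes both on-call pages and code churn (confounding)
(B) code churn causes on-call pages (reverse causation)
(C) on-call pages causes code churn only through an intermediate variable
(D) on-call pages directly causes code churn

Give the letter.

The stated link runs code churn → on-call pages; on-call pages has no causal path to code churn. No variable causes both, so confounding is ruled out. The correlation reflects reverse causation.

B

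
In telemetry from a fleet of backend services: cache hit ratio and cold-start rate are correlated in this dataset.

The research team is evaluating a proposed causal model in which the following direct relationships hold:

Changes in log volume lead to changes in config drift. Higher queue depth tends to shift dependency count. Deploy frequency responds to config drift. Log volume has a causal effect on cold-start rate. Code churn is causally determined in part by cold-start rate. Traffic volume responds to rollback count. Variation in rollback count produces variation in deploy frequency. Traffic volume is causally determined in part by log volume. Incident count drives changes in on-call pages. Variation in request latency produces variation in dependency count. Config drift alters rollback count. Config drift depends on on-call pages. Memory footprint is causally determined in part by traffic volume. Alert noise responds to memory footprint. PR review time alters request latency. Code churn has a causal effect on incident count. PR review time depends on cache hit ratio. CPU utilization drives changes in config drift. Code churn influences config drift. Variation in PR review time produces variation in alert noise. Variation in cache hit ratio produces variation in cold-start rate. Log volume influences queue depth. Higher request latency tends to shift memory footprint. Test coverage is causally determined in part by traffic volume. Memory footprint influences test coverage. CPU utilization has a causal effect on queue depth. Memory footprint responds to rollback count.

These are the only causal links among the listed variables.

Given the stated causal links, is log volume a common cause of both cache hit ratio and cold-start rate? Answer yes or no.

no

Log volume has no stated causal path to cache hit ratio. A confounder must cause both variables, so log volume does not qualify.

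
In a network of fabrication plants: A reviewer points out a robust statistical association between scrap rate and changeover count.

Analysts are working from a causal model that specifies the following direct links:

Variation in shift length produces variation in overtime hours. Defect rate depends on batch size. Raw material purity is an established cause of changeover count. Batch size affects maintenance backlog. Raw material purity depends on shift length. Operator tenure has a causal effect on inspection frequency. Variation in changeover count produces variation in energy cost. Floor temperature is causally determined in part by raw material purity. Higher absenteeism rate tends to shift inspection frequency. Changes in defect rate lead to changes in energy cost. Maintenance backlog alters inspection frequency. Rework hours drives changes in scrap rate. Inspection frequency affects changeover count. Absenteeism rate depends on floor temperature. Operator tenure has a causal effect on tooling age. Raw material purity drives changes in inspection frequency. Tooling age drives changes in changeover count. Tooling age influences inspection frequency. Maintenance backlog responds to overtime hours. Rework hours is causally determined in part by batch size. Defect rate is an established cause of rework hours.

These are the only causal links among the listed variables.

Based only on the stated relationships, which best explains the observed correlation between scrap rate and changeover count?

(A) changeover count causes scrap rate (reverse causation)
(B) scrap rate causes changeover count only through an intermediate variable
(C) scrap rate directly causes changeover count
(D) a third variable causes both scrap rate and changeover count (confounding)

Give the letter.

Batch size causes scrap rate (batch size → rework hours → scrap rate) and changeover count (batch size → maintenance backlog → inspection frequency → changeover count) — a common cause creating the correlation.
There is no stated path from scrap rate to changeover count or from changeover count to scrap rate, so neither direct nor reverse causation applies.

D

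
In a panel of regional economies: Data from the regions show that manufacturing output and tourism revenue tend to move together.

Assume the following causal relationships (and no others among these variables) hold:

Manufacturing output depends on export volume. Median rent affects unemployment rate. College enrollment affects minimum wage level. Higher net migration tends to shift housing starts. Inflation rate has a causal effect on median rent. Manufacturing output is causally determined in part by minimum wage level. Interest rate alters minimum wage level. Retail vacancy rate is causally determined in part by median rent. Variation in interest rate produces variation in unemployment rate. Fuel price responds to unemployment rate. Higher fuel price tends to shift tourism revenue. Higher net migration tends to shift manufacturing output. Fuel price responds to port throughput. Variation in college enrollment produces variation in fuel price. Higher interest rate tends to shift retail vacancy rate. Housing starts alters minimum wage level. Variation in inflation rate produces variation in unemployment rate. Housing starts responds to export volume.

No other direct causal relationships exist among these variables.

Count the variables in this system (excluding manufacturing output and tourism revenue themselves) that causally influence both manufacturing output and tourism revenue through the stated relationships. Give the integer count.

The common causes are: college enrollment (to manufacturing output via college enrollment → minimum wage level → manufacturing output; to tourism revenue via college enrollment → fuel price → tourism revenue); interest rate (to manufacturing output via interest rate → minimum wage level → manufacturing output; to tourism revenue via interest rate → unemployment rate → fuel price → tourism revenue).
Every other variable lacks a causal path to at least one of manufacturing output and tourism revenue.

2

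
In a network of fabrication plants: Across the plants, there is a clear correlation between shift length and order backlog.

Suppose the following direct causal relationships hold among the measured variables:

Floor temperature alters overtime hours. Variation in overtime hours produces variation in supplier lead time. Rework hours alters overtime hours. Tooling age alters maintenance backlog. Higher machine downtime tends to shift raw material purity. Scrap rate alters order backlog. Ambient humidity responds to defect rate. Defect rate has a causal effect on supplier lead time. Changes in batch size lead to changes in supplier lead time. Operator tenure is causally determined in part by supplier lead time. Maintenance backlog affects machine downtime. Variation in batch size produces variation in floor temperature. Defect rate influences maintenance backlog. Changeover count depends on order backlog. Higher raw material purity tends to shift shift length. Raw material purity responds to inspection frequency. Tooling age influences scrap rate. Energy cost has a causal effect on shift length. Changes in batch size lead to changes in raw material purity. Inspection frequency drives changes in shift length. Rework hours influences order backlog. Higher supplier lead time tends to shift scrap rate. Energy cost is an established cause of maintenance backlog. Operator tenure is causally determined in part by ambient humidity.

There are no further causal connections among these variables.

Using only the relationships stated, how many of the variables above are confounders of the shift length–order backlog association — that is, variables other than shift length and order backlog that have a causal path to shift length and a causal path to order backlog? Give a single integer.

The common causes are: batch size (to shift length via batch size → raw material purity → shift length; to order backlog via batch size → supplier lead time → scrap rate → order backlog); defect rate (to shift length via defect rate → maintenance backlog → machine downtime → raw material purity → shift length; to order backlog via defect rate → supplier lead time → scrap rate → order backlog); tooling age (to shift length via tooling age → maintenance backlog → machine downtime → raw material purity → shift length; to order backlog via tooling age → scrap rate → order backlog).
Every other variable lacks a causal path to at least one of shift length and order backlog.

3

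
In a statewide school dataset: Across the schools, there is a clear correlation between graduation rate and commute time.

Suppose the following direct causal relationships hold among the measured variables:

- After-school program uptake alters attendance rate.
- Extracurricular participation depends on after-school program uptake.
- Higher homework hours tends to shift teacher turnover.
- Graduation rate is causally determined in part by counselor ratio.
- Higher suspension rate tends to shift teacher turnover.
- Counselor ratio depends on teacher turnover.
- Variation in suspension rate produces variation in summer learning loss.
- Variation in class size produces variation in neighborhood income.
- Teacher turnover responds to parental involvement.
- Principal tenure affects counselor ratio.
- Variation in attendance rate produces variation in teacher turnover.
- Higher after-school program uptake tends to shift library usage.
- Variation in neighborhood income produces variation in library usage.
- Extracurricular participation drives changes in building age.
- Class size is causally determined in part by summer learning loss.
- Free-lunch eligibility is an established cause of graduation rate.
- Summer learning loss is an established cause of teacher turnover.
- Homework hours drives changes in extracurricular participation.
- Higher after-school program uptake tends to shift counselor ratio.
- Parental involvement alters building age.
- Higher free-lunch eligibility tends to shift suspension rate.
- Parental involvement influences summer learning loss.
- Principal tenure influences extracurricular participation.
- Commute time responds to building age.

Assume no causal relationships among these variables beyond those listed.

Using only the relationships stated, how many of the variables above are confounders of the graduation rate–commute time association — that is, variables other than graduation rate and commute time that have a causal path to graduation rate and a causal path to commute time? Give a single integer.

The common causes are: after-school program uptake (to graduation rate via after-school program uptake → counselor ratio → graduation rate; to commute time via after-school program uptake → extracurricular participation → building age → commute time); homework hours (to graduation rate via homework hours → teacher turnover → counselor ratio → graduation rate; to commute time via homework hours → extracurricular participation → building age → commute time); parental involvement (to graduation rate via parental involvement → teacher turnover → counselor ratio → graduation rate; to commute time via parental involvement → building age → commute time); principal tenure (to graduation rate via principal tenure → counselor ratio → graduation rate; to commute time via principal tenure → extracurricular participation → building age → commute time).
Every other variable lacks a causal path to at least one of graduation rate and commute time.

4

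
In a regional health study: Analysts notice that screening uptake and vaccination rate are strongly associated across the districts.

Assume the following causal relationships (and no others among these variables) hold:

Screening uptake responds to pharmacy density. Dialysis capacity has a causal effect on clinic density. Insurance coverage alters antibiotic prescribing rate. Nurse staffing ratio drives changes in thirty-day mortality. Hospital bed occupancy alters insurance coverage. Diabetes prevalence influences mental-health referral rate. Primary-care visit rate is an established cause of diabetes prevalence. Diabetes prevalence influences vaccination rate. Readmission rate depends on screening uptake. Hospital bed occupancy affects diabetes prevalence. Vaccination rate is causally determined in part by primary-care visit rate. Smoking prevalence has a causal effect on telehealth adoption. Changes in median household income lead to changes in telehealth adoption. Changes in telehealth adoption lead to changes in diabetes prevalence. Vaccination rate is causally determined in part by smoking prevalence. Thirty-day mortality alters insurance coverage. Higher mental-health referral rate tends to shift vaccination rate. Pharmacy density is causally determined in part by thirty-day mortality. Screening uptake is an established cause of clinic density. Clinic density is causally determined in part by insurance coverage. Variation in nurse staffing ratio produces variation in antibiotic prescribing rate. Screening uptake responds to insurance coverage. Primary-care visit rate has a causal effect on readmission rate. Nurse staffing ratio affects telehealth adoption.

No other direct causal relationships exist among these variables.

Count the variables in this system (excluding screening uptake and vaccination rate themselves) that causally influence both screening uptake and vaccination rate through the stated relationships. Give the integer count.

2

The common causes are: hospital bed occupancy (to screening uptake via hospital bed occupancy → insurance coverage → screening uptake; to vaccination rate via hospital bed occupancy → diabetes prevalence → vaccination rate); nurse staffing ratio (to screening uptake via nurse staffing ratio → thirty-day mortality → insurance coverage → screening uptake; to vaccination rate via nurse staffing ratio → telehealth adoption → diabetes prevalence → vaccination rate).
Every other variable lacks a causal path to at least one of screening uptake and vaccination rate.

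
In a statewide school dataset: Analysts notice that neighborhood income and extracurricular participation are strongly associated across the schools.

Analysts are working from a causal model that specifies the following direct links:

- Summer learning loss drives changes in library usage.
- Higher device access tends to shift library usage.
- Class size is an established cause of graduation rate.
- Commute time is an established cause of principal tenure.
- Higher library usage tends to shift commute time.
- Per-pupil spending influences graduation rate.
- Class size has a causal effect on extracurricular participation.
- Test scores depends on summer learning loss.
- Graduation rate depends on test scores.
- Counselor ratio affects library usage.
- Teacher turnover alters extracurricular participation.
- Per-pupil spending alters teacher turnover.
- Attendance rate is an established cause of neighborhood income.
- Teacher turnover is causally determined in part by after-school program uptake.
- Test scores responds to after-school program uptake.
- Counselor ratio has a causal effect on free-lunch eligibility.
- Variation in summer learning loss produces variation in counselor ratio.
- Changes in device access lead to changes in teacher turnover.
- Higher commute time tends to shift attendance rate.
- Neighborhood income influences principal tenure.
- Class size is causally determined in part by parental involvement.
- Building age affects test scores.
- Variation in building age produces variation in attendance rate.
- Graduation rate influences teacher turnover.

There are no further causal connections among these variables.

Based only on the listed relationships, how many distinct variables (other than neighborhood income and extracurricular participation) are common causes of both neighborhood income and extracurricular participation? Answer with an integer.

The common causes are: building age (to neighborhood income via building age → attendance rate → neighborhood income; to extracurricular participation via building age → test scores → graduation rate → teacher turnover → extracurricular participation); device access (to neighborhood income via device access → library usage → commute time → attendance rate → neighborhood income; to extracurricular participation via device access → teacher turnover → extracurricular participation); summer learning loss (to neighborhood income via summer learning loss → library usage → commute time → attendance rate → neighborhood income; to extracurricular participation via summer learning loss → test scores → graduation rate → teacher turnover → extracurricular participation).
Every other variable lacks a causal path to at least one of neighborhood income and extracurricular participation.

3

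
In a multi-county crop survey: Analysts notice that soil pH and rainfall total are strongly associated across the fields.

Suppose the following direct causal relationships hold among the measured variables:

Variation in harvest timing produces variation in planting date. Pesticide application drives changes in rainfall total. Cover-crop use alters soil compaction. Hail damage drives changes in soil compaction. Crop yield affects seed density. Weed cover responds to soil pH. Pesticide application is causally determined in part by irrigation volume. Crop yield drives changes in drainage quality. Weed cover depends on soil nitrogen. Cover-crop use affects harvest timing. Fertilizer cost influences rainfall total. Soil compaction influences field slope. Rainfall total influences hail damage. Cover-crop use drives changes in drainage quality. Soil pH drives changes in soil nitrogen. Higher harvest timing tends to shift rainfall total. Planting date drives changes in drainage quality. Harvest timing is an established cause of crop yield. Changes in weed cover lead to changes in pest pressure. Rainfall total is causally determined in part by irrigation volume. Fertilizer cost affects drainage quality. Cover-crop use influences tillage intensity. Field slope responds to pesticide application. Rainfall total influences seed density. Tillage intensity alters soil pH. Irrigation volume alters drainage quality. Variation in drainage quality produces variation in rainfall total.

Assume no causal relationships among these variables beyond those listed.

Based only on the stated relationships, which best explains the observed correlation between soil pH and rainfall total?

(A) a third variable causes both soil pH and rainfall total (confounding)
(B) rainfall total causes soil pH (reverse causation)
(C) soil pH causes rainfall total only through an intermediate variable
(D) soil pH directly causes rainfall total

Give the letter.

Cover-crop use causes soil pH (cover-crop use → tillage intensity → soil pH) and rainfall total (cover-crop use → drainage quality → rainfall total) — a common cause creating the correlation.
There is no stated path from soil pH to rainfall total or from rainfall total to soil pH, so neither direct nor reverse causation applies.

A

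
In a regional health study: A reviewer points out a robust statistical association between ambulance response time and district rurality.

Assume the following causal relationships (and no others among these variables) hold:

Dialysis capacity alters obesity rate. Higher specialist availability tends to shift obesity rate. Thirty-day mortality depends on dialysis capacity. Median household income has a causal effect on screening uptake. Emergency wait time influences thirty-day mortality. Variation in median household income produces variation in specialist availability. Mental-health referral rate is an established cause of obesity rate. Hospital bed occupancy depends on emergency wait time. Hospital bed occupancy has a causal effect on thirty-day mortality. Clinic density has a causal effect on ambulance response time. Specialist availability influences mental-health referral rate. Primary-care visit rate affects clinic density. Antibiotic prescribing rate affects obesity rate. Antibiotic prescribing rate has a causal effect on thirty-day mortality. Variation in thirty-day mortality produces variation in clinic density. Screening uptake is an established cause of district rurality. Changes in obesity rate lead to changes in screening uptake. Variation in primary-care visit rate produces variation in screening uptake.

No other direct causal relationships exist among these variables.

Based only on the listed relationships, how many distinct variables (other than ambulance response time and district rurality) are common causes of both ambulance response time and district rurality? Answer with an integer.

3

The common causes are: antibiotic prescribing rate (to ambulance response time via antibiotic prescribing rate → thirty-day mortality → clinic density → ambulance response time; to district rurality via antibiotic prescribing rate → obesity rate → screening uptake → district rurality); dialysis capacity (to ambulance response time via dialysis capacity → thirty-day mortality → clinic density → ambulance response time; to district rurality via dialysis capacity → obesity rate → screening uptake → district rurality); primary-care visit rate (to ambulance response time via primary-care visit rate → clinic density → ambulance response time; to district rurality via primary-care visit rate → screening uptake → district rurality).
Every other variable lacks a causal path to at least one of ambulance response time and district rurality.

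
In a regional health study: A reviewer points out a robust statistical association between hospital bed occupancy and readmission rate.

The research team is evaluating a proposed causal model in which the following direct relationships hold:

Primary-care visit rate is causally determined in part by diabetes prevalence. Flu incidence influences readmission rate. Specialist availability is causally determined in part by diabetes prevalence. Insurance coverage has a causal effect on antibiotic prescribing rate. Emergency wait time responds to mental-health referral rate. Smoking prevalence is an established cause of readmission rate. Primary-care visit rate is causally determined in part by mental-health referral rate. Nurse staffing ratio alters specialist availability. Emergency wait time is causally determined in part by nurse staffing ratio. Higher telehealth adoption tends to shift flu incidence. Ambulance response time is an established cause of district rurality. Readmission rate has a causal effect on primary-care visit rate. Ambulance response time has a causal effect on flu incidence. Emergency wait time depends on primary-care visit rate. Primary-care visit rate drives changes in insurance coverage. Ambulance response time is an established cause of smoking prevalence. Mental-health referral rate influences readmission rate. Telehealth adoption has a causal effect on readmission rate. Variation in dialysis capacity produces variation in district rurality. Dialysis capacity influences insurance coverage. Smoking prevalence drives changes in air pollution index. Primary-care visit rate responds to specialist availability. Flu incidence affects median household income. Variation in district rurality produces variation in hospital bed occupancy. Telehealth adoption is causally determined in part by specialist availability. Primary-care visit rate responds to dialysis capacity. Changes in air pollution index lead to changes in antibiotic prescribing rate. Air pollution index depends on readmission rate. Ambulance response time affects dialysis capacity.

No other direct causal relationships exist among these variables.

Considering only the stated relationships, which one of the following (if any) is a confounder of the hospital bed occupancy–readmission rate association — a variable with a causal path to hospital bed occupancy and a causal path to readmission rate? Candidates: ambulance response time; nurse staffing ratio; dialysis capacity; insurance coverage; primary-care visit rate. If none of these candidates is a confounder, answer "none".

ambulance response time

Ambulance response time causes hospital bed occupancy (ambulance response time → district rurality → hospital bed occupancy) and also causes readmission rate (ambulance response time → flu incidence → readmission rate); it is a common cause of both.
Each of the other candidates lacks a causal path to at least one of hospital bed occupancy and readmission rate, so they do not confound the relationship.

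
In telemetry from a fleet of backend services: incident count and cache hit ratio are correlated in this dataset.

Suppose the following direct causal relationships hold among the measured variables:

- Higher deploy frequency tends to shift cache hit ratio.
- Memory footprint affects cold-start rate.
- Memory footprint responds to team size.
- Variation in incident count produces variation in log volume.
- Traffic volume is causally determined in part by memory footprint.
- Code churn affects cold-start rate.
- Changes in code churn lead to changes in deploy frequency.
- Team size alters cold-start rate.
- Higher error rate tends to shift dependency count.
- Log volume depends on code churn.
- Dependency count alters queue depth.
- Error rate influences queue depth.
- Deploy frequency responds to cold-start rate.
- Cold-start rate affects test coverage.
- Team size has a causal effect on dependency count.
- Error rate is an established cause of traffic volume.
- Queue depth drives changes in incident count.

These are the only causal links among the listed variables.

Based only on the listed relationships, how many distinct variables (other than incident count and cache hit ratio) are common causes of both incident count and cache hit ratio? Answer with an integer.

The common causes are: team size (to incident count via team size → dependency count → queue depth → incident count; to cache hit ratio via team size → cold-start rate → deploy frequency → cache hit ratio).
Every other variable lacks a causal path to at least one of incident count and cache hit ratio.

1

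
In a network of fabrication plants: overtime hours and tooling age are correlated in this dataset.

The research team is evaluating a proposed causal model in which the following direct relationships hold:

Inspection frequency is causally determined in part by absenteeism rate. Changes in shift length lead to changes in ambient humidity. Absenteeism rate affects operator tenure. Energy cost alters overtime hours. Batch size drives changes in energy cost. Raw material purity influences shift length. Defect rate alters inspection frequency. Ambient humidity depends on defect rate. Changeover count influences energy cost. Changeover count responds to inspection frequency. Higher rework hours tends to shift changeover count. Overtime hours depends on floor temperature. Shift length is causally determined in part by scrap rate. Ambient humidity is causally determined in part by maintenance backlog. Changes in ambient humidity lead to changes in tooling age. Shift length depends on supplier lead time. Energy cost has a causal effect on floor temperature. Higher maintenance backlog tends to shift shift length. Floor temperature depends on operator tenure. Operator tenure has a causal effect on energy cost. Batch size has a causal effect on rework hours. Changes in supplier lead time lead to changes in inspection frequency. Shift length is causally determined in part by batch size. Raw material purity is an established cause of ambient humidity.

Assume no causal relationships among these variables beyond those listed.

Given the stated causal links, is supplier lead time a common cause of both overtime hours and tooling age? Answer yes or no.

Supplier lead time has a causal path to overtime hours (supplier lead time → inspection frequency → changeover count → energy cost → overtime hours) and to tooling age (supplier lead time → shift length → ambient humidity → tooling age), so it is a common cause of both — a confounder.

yes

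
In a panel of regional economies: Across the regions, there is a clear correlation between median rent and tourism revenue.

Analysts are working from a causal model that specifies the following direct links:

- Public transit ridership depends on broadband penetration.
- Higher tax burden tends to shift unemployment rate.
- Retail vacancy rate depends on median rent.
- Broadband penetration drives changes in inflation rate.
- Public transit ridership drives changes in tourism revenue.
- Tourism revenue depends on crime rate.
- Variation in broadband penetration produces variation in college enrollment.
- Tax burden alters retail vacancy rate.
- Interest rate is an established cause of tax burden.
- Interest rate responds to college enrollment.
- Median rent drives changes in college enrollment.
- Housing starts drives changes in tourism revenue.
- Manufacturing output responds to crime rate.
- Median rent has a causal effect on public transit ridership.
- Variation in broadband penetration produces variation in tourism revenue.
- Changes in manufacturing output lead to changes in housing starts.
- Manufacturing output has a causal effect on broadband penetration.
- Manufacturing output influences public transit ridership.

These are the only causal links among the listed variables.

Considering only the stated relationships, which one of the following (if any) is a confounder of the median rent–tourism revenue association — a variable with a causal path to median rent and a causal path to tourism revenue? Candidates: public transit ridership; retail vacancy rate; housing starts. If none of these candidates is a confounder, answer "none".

None of the listed candidates has causal paths to both median rent and tourism revenue in the stated relationships, so none is a common cause.

none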